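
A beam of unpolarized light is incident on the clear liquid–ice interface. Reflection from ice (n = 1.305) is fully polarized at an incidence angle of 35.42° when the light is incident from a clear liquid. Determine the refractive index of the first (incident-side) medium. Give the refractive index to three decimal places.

Full polarization of the reflected beam means tan θ_B = n₂/n₁, where n₁ is the incident medium (a clear liquid).
n₁ = n₂ / tan θ_B = 1.305 / tan 35.42° = 1.835.

n ≈ 1.835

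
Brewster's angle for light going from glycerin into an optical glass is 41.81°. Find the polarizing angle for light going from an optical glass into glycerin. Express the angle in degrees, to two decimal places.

θ_B' ≈ 48.19°

Reversing the direction swaps n₁ and n₂, so tan θ_B' = 1/tan θ_B and θ_B' = 90° − θ_B.
Hence θ_B' = 90° − 41.81° = 48.19°.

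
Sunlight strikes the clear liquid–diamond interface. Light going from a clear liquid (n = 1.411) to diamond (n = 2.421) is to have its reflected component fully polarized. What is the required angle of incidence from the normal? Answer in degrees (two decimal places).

θ_B ≈ 59.77°

The reflected p-component vanishes when tan θ_B = n₂/n₁.
tan θ_B = n₂/n₁ = 2.421/1.411 = 1.7158.
θ_B = arctan(1.7158) = 59.77°.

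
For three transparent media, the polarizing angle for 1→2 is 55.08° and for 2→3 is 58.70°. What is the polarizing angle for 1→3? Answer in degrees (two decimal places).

n₂/n₁ = tan 55.08° = 1.4324 and n₃/n₂ = tan 58.70° = 1.6447.
n₃/n₁ = 2.3559. Then tan θ_B(1→3) = n₃/n₁, so θ_B(1→3) = arctan(2.3559) = 67.00°.

θ_B ≈ 67.00°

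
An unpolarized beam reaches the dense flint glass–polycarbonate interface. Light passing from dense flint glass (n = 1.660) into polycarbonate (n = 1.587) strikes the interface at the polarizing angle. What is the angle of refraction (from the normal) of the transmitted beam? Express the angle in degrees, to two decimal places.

θ_t ≈ 46.29°

First find Brewster's angle: tan θ_B = 1.587/1.660 = 0.9560, giving θ_B = 43.71°.
The refracted ray is perpendicular to the reflected ray, so θ_t = 90° − θ_B = 46.29°.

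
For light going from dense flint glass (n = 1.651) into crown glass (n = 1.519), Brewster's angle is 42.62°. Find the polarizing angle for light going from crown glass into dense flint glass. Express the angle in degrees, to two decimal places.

The two Brewster angles are complementary: θ_B' = 90° − θ_B = 90° − 42.62° = 47.38°.

θ_B' ≈ 47.38°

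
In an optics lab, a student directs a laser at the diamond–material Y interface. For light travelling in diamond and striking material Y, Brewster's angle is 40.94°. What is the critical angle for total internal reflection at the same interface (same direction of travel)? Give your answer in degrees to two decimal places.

n₂/n₁ = tan 40.94° = 0.8674; the critical angle satisfies sin θ_c = n₂/n₁.
θ_c = arcsin(0.8674) = 60.16°.

θ_c ≈ 60.16°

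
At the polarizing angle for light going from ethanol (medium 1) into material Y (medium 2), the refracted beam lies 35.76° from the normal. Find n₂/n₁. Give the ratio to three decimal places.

n₂/n₁ ≈ 1.389

At Brewster incidence θ_B = 90° − θ_t = 90° − 35.76° = 54.24°.
tan θ_B = n₂/n₁, so n₂/n₁ = tan 54.24° = 1.389.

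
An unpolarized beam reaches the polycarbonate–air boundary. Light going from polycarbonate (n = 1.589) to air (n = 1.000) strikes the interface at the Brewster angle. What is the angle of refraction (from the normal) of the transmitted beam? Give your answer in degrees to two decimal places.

θ_t ≈ 57.82°

tan θ_B = n₂/n₁ = 1.000/1.589 = 0.6293, so θ_B = 32.18°.
The refracted ray is perpendicular to the reflected ray, so θ_t = 90° − θ_B = 57.82°.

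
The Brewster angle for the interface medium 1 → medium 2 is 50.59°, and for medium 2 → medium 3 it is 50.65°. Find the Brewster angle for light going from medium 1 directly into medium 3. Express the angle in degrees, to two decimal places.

θ_B ≈ 56.03°

Each Brewster angle gives a ratio: n₂/n₁ = tan 50.59° = 1.2170, n₃/n₂ = tan 50.65° = 1.2196.
So n₃/n₁ = (n₂/n₁)(n₃/n₂) = 1.2170 × 1.2196 = 1.4842.
θ_B(1→3) = arctan(1.4842) = 56.03°.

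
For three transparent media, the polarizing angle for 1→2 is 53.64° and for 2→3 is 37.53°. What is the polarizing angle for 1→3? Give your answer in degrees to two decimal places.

tan θ_B(1→2) = n₂/n₁ = tan 53.64° = 1.3584.
tan θ_B(2→3) = n₃/n₂ = tan 37.53° = 0.7682.
Multiplying, n₃/n₁ = 1.3584 × 0.7682 = 1.0434, and θ_B(1→3) = arctan 1.0434 = 46.22°.

θ_B ≈ 46.22°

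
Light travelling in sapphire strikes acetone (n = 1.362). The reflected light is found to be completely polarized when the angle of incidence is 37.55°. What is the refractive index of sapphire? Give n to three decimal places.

Brewster's law: tan θ_B = n₂/n₁ (light incident in sapphire, refracted into acetone).
n₁ = n₂ / tan θ_B = 1.362 / tan 37.55° = 1.772.

n ≈ 1.772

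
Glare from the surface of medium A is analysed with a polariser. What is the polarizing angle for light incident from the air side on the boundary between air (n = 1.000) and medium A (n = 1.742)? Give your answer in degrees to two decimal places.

tan θ_B = n₂/n₁ = 1.742/1.000 = 1.7420.
So θ_B = arctan 1.7420 = 60.14°.

θ_B ≈ 60.14°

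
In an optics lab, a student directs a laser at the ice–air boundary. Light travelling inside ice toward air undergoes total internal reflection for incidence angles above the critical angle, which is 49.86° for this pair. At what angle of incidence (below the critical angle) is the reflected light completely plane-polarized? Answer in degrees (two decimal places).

At the critical angle sin θ_c = n₂/n₁, giving n₂/n₁ = sin 49.86° = 0.7645.
Then tan θ_B = n₂/n₁ = 0.7645, so θ_B = arctan 0.7645 = 37.40°.

θ_B ≈ 37.40°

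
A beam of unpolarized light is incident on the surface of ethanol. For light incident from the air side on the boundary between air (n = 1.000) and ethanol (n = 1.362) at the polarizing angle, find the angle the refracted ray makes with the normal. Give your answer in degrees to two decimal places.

θ_t ≈ 36.29°

θ_B = arctan(n₂/n₁) = arctan(1.362/1.000) = 53.71°.
The refracted ray is perpendicular to the reflected ray, so θ_t = 90° − θ_B = 36.29°.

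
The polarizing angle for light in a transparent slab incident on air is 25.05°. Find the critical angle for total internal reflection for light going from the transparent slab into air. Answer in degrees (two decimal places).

θ_c ≈ 27.86°

From Brewster, n₂/n₁ = tan θ_B = tan 25.05° = 0.4674.
Then sin θ_c = n₂/n₁ = 0.4674, so θ_c = arcsin 0.4674 = 27.86°.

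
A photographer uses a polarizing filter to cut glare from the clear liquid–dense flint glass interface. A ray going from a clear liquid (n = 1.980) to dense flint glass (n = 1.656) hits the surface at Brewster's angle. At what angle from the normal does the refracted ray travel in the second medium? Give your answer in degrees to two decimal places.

θ_t ≈ 50.09°

θ_B = arctan(n₂/n₁) = arctan(1.656/1.980) = 39.91°.
At Brewster's angle the reflected and refracted rays are perpendicular, so θ_t = 90° − θ_B = 90° − 39.91° = 50.09°.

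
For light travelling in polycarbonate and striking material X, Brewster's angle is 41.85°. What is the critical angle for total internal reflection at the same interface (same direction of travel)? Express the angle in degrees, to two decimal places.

θ_c ≈ 63.60°

n₂/n₁ = tan 41.85° = 0.8957; the critical angle satisfies sin θ_c = n₂/n₁.
θ_c = arcsin(0.8957) = 63.60°.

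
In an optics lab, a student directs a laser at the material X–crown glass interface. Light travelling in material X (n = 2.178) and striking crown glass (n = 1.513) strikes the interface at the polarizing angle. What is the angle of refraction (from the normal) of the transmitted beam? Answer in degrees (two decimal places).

First find Brewster's angle: tan θ_B = 1.513/2.178 = 0.6947, giving θ_B = 34.79°.
At Brewster's angle the reflected and refracted rays are perpendicular, so θ_t = 90° − θ_B = 90° − 34.79° = 55.21°.

θ_t ≈ 55.21°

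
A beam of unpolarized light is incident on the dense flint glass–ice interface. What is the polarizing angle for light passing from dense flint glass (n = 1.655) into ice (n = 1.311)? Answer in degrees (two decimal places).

θ_B ≈ 38.38°

The reflected p-component vanishes when tan θ_B = n₂/n₁.
tan θ_B = n₂/n₁ = 1.311/1.655 = 0.7921.
θ_B = arctan(0.7921) = 38.38°.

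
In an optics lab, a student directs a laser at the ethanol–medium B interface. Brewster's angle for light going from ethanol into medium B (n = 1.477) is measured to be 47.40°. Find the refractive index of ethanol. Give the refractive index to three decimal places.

Full polarization of the reflected beam means tan θ_B = n₂/n₁, where n₁ is the incident medium (ethanol).
n₁ = n₂ / tan θ_B = 1.477 / tan 47.40° = 1.358.

n ≈ 1.358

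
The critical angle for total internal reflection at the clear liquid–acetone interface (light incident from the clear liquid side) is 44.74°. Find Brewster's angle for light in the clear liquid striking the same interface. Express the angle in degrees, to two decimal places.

n₂/n₁ = sin θ_c = sin 44.74° = 0.7039.
tan θ_B equals the same ratio, so θ_B = arctan(0.7039) = 35.14°.

θ_B ≈ 35.14°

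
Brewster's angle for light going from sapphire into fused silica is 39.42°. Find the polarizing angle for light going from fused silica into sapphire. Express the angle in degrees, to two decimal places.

θ_B' ≈ 50.58°

Reversing the direction swaps n₁ and n₂, so tan θ_B' = 1/tan θ_B and θ_B' = 90° − θ_B.
Hence θ_B' = 90° − 39.42° = 50.58°.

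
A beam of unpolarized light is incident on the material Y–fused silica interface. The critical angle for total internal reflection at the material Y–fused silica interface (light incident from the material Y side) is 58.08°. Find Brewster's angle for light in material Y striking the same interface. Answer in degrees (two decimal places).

θ_B ≈ 40.32°

sin θ_c = n₂/n₁, so n₂/n₁ = sin 58.08° = 0.8488.
Brewster: tan θ_B = n₂/n₁ = 0.8488.
θ_B = arctan(0.8488) = 40.32°.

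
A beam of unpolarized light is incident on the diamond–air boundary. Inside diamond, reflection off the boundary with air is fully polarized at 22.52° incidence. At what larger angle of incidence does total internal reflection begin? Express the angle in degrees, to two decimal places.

tan θ_B = n₂/n₁ = tan 22.52° = 0.4146.
Total internal reflection: sin θ_c = n₂/n₁ = 0.4146.
θ_c = arcsin(0.4146) = 24.50°.

θ_c ≈ 24.50°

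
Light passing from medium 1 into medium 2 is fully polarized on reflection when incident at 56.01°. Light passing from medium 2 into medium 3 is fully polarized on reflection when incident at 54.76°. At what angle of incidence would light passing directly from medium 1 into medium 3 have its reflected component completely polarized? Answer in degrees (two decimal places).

θ_B ≈ 64.53°

n₂/n₁ = tan 56.01° = 1.4831 and n₃/n₂ = tan 54.76° = 1.4155.
So n₃/n₁ = (n₂/n₁)(n₃/n₂) = 1.4831 × 1.4155 = 2.0993.
θ_B(1→3) = arctan(2.0993) = 64.53°.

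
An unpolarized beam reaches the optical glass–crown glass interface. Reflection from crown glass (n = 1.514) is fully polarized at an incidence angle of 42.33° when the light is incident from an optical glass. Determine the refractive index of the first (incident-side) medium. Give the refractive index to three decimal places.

n ≈ 1.662

Brewster's law: tan θ_B = n₂/n₁ (light incident in an optical glass, refracted into crown glass).
n₁ = n₂ / tan θ_B = 1.514 / tan 42.33° = 1.662.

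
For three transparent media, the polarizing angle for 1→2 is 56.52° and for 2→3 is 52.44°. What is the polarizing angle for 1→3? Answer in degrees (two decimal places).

Each Brewster angle gives a ratio: n₂/n₁ = tan 56.52° = 1.5120, n₃/n₂ = tan 52.44° = 1.3004.
So n₃/n₁ = (n₂/n₁)(n₃/n₂) = 1.5120 × 1.3004 = 1.9662.
θ_B(1→3) = arctan(1.9662) = 63.04°.

θ_B ≈ 63.04°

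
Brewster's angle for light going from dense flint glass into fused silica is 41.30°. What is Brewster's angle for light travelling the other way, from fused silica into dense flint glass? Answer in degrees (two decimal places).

θ_B' ≈ 48.70°

The two Brewster angles are complementary: θ_B' = 90° − θ_B = 90° − 41.30° = 48.70°.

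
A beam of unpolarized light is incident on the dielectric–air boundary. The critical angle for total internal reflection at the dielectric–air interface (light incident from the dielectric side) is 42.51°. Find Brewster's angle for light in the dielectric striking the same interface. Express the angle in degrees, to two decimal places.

θ_B ≈ 34.05°

n₂/n₁ = sin θ_c = sin 42.51° = 0.6757.
tan θ_B equals the same ratio, so θ_B = arctan(0.6757) = 34.05°.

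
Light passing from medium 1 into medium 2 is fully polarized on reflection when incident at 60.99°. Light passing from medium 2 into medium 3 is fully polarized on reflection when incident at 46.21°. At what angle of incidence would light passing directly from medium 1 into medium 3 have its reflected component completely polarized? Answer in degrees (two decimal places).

n₂/n₁ = tan 60.99° = 1.8033 and n₃/n₂ = tan 46.21° = 1.0432.
Multiplying, n₃/n₁ = 1.8033 × 1.0432 = 1.8811, and θ_B(1→3) = arctan 1.8811 = 62.01°.

θ_B ≈ 62.01°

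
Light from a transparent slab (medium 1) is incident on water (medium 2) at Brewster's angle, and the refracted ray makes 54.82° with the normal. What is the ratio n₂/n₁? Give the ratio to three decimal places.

n₂/n₁ ≈ 0.705

θ_B + θ_t = 90°, so θ_B = 90° − 54.82° = 35.18°.
tan θ_B = n₂/n₁, so n₂/n₁ = tan 35.18° = 0.705.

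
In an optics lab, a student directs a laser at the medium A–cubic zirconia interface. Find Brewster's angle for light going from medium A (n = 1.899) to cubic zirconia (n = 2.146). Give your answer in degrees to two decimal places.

At Brewster's angle the reflected and refracted rays are perpendicular, which with Snell's law gives tan θ_B = n₂/n₁.
tan θ_B = n₂/n₁ = 2.146/1.899 = 1.1301.
So θ_B = arctan 1.1301 = 48.49°.

θ_B ≈ 48.49°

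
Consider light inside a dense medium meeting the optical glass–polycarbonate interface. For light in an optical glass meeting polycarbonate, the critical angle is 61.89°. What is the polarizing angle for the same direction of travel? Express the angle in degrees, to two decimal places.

At the critical angle sin θ_c = n₂/n₁, giving n₂/n₁ = sin 61.89° = 0.8820.
Then tan θ_B = n₂/n₁ = 0.8820, so θ_B = arctan 0.8820 = 41.41°.

θ_B ≈ 41.41°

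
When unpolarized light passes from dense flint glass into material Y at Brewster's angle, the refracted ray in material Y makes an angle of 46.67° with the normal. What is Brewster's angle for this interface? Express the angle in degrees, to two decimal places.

θ_B ≈ 43.33°

Brewster's condition makes the reflected and refracted beams perpendicular: θ_B + θ_t = 90°.
So θ_B = 90° − θ_t = 90° − 46.67° = 43.33°.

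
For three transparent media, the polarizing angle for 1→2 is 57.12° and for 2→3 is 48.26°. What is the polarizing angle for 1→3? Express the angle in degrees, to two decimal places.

θ_B ≈ 60.03°

tan θ_B(1→2) = n₂/n₁ = tan 57.12° = 1.5469.
tan θ_B(2→3) = n₃/n₂ = tan 48.26° = 1.1208.
Multiplying, n₃/n₁ = 1.5469 × 1.1208 = 1.7338, and θ_B(1→3) = arctan 1.7338 = 60.03°.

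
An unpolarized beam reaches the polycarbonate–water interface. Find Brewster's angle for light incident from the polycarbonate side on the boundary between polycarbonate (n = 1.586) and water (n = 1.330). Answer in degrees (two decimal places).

θ_B ≈ 39.98°

The reflected p-component vanishes when tan θ_B = n₂/n₁.
Brewster's condition: tan θ_B = n₂/n₁ = 1.330/1.586 = 0.8386.
θ_B = arctan(0.8386) = 39.98°.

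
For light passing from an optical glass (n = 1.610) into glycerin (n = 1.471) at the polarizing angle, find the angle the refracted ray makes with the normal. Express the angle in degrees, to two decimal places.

θ_t ≈ 47.58°

First find Brewster's angle: tan θ_B = 1.471/1.610 = 0.9137, giving θ_B = 42.42°.
Since θ_B + θ_t = 90° at Brewster incidence, θ_t = 90° − 42.42° = 47.58°.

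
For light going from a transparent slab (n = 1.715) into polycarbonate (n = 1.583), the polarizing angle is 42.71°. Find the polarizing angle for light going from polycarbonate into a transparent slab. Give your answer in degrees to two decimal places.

The two Brewster angles are complementary: θ_B' = 90° − θ_B = 90° − 42.71° = 47.29°.

θ_B' ≈ 47.29°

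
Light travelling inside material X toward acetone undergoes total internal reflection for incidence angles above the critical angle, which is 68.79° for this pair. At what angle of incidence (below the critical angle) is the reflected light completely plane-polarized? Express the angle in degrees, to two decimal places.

θ_B ≈ 42.99°

At the critical angle sin θ_c = n₂/n₁, giving n₂/n₁ = sin 68.79° = 0.9323.
Then tan θ_B = n₂/n₁ = 0.9323, so θ_B = arctan 0.9323 = 42.99°.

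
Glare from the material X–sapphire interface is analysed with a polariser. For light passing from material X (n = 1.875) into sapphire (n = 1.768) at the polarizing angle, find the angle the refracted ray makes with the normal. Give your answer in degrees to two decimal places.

θ_t ≈ 46.68°

θ_B = arctan(n₂/n₁) = arctan(1.768/1.875) = 43.32°.
The refracted ray is perpendicular to the reflected ray, so θ_t = 90° − θ_B = 46.68°.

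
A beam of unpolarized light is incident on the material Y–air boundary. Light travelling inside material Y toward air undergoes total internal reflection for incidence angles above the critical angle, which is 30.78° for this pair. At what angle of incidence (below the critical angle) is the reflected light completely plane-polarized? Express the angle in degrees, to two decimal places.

n₂/n₁ = sin θ_c = sin 30.78° = 0.5117.
tan θ_B equals the same ratio, so θ_B = arctan(0.5117) = 27.10°.

θ_B ≈ 27.10°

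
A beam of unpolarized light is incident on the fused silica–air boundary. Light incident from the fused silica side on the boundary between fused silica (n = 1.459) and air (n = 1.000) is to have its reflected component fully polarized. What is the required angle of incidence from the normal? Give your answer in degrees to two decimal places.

Here n₂/n₁ = 1.000/1.459 = 0.6854, and Brewster's law gives tan θ_B = n₂/n₁.
θ_B = arctan(0.6854) = 34.43°.

θ_B ≈ 34.43°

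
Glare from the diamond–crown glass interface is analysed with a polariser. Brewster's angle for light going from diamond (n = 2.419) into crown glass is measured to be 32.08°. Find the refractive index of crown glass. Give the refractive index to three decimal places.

Brewster's law: tan θ_B = n₂/n₁ (light incident in diamond, refracted into crown glass).
n₂ = n₁ tan θ_B = 2.419 × tan 32.08° = 1.516.

n ≈ 1.516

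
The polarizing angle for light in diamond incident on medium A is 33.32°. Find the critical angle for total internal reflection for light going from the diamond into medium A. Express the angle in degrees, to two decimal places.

From Brewster, n₂/n₁ = tan θ_B = tan 33.32° = 0.6574.
Then sin θ_c = n₂/n₁ = 0.6574, so θ_c = arcsin 0.6574 = 41.10°.

θ_c ≈ 41.10°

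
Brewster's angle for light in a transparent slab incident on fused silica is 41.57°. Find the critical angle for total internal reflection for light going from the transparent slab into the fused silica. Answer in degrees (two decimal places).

θ_c ≈ 62.49°

n₂/n₁ = tan 41.57° = 0.8869; the critical angle satisfies sin θ_c = n₂/n₁.
θ_c = arcsin(0.8869) = 62.49°.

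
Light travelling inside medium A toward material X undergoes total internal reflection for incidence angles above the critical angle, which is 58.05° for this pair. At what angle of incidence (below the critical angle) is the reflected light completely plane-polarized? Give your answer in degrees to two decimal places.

θ_B ≈ 40.31°

sin θ_c = n₂/n₁, so n₂/n₁ = sin 58.05° = 0.8485.
Brewster: tan θ_B = n₂/n₁ = 0.8485.
θ_B = arctan(0.8485) = 40.31°.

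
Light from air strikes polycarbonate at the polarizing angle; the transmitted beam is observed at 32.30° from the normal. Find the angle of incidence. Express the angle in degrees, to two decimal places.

Brewster's condition makes the reflected and refracted beams perpendicular: θ_B + θ_t = 90°.
θ_B = 90° − 32.30° = 57.70°.

θ_B ≈ 57.70°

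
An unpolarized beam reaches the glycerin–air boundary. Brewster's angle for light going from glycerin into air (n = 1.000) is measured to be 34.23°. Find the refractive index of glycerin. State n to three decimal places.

n ≈ 1.470

Brewster's law: tan θ_B = n₂/n₁ (light incident in glycerin, refracted into air).
n₁ = n₂ / tan θ_B = 1.000 / tan 34.23° = 1.470.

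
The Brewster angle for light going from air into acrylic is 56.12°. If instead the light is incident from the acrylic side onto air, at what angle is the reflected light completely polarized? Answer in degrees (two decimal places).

θ_B' ≈ 33.88°

The two Brewster angles are complementary: θ_B' = 90° − θ_B = 90° − 56.12° = 33.88°.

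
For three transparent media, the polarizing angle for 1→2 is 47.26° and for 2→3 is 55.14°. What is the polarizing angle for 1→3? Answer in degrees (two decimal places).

θ_B ≈ 57.23°

tan θ_B(1→2) = n₂/n₁ = tan 47.26° = 1.0822.
tan θ_B(2→3) = n₃/n₂ = tan 55.14° = 1.4356.
So n₃/n₁ = (n₂/n₁)(n₃/n₂) = 1.0822 × 1.4356 = 1.5536.
θ_B(1→3) = arctan(1.5536) = 57.23°.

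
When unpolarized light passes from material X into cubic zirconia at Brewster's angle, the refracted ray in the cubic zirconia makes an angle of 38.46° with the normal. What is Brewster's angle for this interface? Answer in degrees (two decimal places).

Brewster's condition makes the reflected and refracted beams perpendicular: θ_B + θ_t = 90°.
So θ_B = 90° − θ_t = 90° − 38.46° = 51.54°.

θ_B ≈ 51.54°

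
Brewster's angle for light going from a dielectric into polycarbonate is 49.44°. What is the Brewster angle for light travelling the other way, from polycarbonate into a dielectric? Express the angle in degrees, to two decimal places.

tan θ_B' = n₁/n₂ = 1/tan θ_B, so θ_B' = 90° − θ_B.
θ_B' = 90° − 49.44° = 40.56°.

θ_B' ≈ 40.56°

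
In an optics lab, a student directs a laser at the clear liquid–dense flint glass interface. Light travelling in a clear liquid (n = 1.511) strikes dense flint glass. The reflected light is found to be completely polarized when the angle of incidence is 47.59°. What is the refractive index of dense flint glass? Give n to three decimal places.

n ≈ 1.654

At the polarizing angle, tan θ_B = n₂/n₁ with n₁ on the incident side (a clear liquid) and n₂ on the transmitted side (dense flint glass).
n₂ = n₁ tan θ_B = 1.511 × tan 47.59° = 1.654.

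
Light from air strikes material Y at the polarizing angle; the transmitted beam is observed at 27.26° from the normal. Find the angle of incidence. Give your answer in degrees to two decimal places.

At Brewster's angle the reflected and refracted rays are perpendicular, so θ_B + θ_t = 90°.
θ_B = 90° − 27.26° = 62.74°.

θ_B ≈ 62.74°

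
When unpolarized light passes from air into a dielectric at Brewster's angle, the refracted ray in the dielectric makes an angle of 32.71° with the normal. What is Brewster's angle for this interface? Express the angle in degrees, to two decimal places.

Since the reflected and refracted rays are at right angles at the polarizing angle, θ_B + θ_t = 90°.
So θ_B = 90° − θ_t = 90° − 32.71° = 57.29°.

θ_B ≈ 57.29°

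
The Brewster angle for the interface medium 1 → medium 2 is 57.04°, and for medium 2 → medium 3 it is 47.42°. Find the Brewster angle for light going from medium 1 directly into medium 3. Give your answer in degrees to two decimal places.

n₂/n₁ = tan 57.04° = 1.5422 and n₃/n₂ = tan 47.42° = 1.0883.
Multiplying, n₃/n₁ = 1.5422 × 1.0883 = 1.6783, and θ_B(1→3) = arctan 1.6783 = 59.21°.

θ_B ≈ 59.21°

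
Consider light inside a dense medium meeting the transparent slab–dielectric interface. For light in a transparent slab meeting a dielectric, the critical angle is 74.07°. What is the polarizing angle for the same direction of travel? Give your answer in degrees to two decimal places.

θ_B ≈ 43.88°

At the critical angle sin θ_c = n₂/n₁, giving n₂/n₁ = sin 74.07° = 0.9616.
Then tan θ_B = n₂/n₁ = 0.9616, so θ_B = arctan 0.9616 = 43.88°.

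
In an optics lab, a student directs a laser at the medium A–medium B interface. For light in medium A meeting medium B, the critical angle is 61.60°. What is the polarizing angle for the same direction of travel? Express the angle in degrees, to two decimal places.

θ_B ≈ 41.34°

n₂/n₁ = sin θ_c = sin 61.60° = 0.8796.
tan θ_B equals the same ratio, so θ_B = arctan(0.8796) = 41.34°.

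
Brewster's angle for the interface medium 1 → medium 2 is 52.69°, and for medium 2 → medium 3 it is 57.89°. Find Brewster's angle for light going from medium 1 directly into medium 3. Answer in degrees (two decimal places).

n₂/n₁ = tan 52.69° = 1.3122 and n₃/n₂ = tan 57.89° = 1.5935.
So n₃/n₁ = (n₂/n₁)(n₃/n₂) = 1.3122 × 1.5935 = 2.0910.
θ_B(1→3) = arctan(2.0910) = 64.44°.

θ_B ≈ 64.44°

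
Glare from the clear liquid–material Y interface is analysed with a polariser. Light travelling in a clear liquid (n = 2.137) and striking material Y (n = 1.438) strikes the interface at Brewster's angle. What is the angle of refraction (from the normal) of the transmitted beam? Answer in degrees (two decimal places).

θ_B = arctan(n₂/n₁) = arctan(1.438/2.137) = 33.94°.
Since θ_B + θ_t = 90° at Brewster incidence, θ_t = 90° − 33.94° = 56.06°.

θ_t ≈ 56.06°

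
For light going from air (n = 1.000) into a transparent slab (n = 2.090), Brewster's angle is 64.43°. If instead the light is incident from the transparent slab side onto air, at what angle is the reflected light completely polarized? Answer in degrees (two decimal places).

The two Brewster angles are complementary: θ_B' = 90° − θ_B = 90° − 64.43° = 25.57°.

θ_B' ≈ 25.57°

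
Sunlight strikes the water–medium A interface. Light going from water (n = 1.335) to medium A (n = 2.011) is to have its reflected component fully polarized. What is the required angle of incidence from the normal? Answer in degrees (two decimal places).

θ_B ≈ 56.42°

Brewster's condition: tan θ_B = n₂/n₁ = 2.011/1.335 = 1.5064. Taking the arctangent, θ_B = 56.42°.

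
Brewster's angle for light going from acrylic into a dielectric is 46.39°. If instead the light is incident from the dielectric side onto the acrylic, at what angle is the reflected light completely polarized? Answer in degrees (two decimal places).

tan θ_B' = n₁/n₂ = 1/tan θ_B, so θ_B' = 90° − θ_B.
θ_B' = 90° − 46.39° = 43.61°.

θ_B' ≈ 43.61°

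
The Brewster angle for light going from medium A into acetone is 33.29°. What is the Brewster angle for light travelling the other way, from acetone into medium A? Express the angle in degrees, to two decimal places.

θ_B' ≈ 56.71°

The two Brewster angles are complementary: θ_B' = 90° − θ_B = 90° − 33.29° = 56.71°.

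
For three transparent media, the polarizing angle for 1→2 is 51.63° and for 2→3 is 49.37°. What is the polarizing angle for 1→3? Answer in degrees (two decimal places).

θ_B ≈ 55.81°

Each Brewster angle gives a ratio: n₂/n₁ = tan 51.63° = 1.2630, n₃/n₂ = tan 49.37° = 1.1655.
Multiplying, n₃/n₁ = 1.2630 × 1.1655 = 1.4721, and θ_B(1→3) = arctan 1.4721 = 55.81°.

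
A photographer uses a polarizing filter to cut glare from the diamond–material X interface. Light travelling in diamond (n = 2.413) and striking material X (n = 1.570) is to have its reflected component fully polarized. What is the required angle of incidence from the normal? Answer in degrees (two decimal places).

θ_B ≈ 33.05°

Here n₂/n₁ = 1.570/2.413 = 0.6506, and Brewster's law gives tan θ_B = n₂/n₁.
θ_B = arctan(0.6506) = 33.05°.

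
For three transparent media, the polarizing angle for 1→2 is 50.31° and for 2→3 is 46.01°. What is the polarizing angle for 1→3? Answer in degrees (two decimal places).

Each Brewster angle gives a ratio: n₂/n₁ = tan 50.31° = 1.2049, n₃/n₂ = tan 46.01° = 1.0359.
n₃/n₁ = 1.2482. Then tan θ_B(1→3) = n₃/n₁, so θ_B(1→3) = arctan(1.2482) = 51.30°.

θ_B ≈ 51.30°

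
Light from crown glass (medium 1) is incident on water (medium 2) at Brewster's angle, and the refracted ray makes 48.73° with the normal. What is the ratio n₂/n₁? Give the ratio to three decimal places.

At Brewster incidence θ_B = 90° − θ_t = 90° − 48.73° = 41.27°.
tan θ_B = n₂/n₁, so n₂/n₁ = tan 41.27° = 0.878.

n₂/n₁ ≈ 0.878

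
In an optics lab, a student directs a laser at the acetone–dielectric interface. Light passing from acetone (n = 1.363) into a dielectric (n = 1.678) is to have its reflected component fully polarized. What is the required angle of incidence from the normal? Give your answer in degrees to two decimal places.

The reflected p-component vanishes when tan θ_B = n₂/n₁.
Here n₂/n₁ = 1.678/1.363 = 1.2311, and Brewster's law gives tan θ_B = n₂/n₁. Taking the arctangent, θ_B = 50.91°.

θ_B ≈ 50.91°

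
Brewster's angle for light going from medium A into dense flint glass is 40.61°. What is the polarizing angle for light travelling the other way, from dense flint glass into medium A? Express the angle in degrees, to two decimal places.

The two Brewster angles are complementary: θ_B' = 90° − θ_B = 90° − 40.61° = 49.39°.

θ_B' ≈ 49.39°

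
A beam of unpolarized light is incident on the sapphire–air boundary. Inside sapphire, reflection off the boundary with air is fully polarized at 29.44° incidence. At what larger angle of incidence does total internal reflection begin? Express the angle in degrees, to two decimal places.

n₂/n₁ = tan 29.44° = 0.5644; the critical angle satisfies sin θ_c = n₂/n₁.
θ_c = arcsin(0.5644) = 34.36°.

θ_c ≈ 34.36°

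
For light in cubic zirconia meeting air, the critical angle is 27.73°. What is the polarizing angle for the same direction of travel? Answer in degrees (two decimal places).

θ_B ≈ 24.95°

n₂/n₁ = sin θ_c = sin 27.73° = 0.4653.
tan θ_B equals the same ratio, so θ_B = arctan(0.4653) = 24.95°.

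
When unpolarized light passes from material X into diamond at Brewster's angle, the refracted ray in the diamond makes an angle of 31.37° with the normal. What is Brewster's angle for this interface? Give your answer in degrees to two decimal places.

At Brewster's angle the reflected and refracted rays are perpendicular, so θ_B + θ_t = 90°.
θ_B = 90° − 31.37° = 58.63°.

θ_B ≈ 58.63°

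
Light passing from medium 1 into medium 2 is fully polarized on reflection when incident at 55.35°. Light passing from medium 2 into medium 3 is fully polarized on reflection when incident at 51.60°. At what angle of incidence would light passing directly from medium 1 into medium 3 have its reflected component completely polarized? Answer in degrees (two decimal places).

n₂/n₁ = tan 55.35° = 1.4469 and n₃/n₂ = tan 51.60° = 1.2617.
So n₃/n₁ = (n₂/n₁)(n₃/n₂) = 1.4469 × 1.2617 = 1.8255.
θ_B(1→3) = arctan(1.8255) = 61.29°.

θ_B ≈ 61.29°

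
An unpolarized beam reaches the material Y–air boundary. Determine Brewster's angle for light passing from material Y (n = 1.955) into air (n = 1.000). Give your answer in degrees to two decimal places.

The reflected p-component vanishes when tan θ_B = n₂/n₁.
Here n₂/n₁ = 1.000/1.955 = 0.5115, and Brewster's law gives tan θ_B = n₂/n₁. Taking the arctangent, θ_B = 27.09°.

θ_B ≈ 27.09°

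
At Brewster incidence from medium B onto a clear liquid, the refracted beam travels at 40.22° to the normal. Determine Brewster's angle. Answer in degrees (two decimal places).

θ_B ≈ 49.78°

Since the reflected and refracted rays are at right angles at the polarizing angle, θ_B + θ_t = 90°.
θ_B = 90° − 40.22° = 49.78°.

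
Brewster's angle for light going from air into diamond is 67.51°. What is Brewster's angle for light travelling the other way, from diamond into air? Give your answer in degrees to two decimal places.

tan θ_B' = n₁/n₂ = 1/tan θ_B, so θ_B' = 90° − θ_B.
θ_B' = 90° − 67.51° = 22.49°.

θ_B' ≈ 22.49°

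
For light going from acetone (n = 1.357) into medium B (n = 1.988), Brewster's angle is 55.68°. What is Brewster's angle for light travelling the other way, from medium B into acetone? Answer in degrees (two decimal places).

θ_B' ≈ 34.32°

Reversing the direction swaps n₁ and n₂, so tan θ_B' = 1/tan θ_B and θ_B' = 90° − θ_B.
Hence θ_B' = 90° − 55.68° = 34.32°.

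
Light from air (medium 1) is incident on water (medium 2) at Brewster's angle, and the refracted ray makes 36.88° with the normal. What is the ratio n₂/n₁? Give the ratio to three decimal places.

n₂/n₁ ≈ 1.333

At Brewster incidence θ_B = 90° − θ_t = 90° − 36.88° = 53.12°.
tan θ_B = n₂/n₁, so n₂/n₁ = tan 53.12° = 1.333.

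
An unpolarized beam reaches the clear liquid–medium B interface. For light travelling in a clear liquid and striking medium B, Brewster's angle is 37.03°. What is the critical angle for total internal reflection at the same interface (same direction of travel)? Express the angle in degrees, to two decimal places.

θ_c ≈ 48.97°

n₂/n₁ = tan 37.03° = 0.7544; the critical angle satisfies sin θ_c = n₂/n₁.
θ_c = arcsin(0.7544) = 48.97°.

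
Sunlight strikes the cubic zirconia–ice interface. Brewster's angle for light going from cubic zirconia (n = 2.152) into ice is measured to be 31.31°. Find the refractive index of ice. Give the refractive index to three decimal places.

At Brewster's angle, tan θ_B = n₂/n₁ with n₁ on the incident side (cubic zirconia) and n₂ on the transmitted side (ice).
n₂ = n₁ tan θ_B = 2.152 × tan 31.31° = 1.309.

n ≈ 1.309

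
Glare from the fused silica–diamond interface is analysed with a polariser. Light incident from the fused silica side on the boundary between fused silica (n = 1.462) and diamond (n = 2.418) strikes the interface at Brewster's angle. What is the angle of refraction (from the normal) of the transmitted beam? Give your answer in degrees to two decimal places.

First find Brewster's angle: tan θ_B = 2.418/1.462 = 1.6539, giving θ_B = 58.84°.
The refracted ray is perpendicular to the reflected ray, so θ_t = 90° − θ_B = 31.16°.

θ_t ≈ 31.16°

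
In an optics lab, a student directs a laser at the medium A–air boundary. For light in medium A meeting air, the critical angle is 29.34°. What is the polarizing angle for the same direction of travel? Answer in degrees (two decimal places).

θ_B ≈ 26.10°

n₂/n₁ = sin θ_c = sin 29.34° = 0.4900.
tan θ_B equals the same ratio, so θ_B = arctan(0.4900) = 26.10°.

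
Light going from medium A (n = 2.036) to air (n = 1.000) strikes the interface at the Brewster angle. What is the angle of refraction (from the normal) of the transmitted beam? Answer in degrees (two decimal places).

θ_t ≈ 63.84°

tan θ_B = n₂/n₁ = 1.000/2.036 = 0.4912, so θ_B = 26.16°.
At Brewster's angle the reflected and refracted rays are perpendicular, so θ_t = 90° − θ_B = 90° − 26.16° = 63.84°.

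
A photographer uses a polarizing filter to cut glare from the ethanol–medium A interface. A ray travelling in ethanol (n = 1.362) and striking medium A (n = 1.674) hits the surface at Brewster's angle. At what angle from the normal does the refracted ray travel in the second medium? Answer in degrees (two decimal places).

θ_t ≈ 39.13°

θ_B = arctan(n₂/n₁) = arctan(1.674/1.362) = 50.87°.
Since θ_B + θ_t = 90° at Brewster incidence, θ_t = 90° − 50.87° = 39.13°.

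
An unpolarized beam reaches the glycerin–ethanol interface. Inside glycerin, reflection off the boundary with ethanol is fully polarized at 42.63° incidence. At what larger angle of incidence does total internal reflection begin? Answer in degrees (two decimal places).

θ_c ≈ 67.00°

tan θ_B = n₂/n₁ = tan 42.63° = 0.9205.
Total internal reflection: sin θ_c = n₂/n₁ = 0.9205.
θ_c = arcsin(0.9205) = 67.00°.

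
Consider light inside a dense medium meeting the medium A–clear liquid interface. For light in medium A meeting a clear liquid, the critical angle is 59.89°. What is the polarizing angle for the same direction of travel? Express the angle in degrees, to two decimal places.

n₂/n₁ = sin θ_c = sin 59.89° = 0.8651.
tan θ_B equals the same ratio, so θ_B = arctan(0.8651) = 40.86°.

θ_B ≈ 40.86°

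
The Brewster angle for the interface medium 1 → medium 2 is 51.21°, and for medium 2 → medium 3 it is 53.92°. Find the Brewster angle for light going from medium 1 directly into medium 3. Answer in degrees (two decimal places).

tan θ_B(1→2) = n₂/n₁ = tan 51.21° = 1.2442.
tan θ_B(2→3) = n₃/n₂ = tan 53.92° = 1.3723.
n₃/n₁ = 1.7075. Then tan θ_B(1→3) = n₃/n₁, so θ_B(1→3) = arctan(1.7075) = 59.64°.

θ_B ≈ 59.64°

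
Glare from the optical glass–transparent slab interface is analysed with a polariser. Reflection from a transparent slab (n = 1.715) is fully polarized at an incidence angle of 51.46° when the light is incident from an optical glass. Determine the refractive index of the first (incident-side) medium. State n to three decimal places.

n ≈ 1.366

At the polarizing angle, tan θ_B = n₂/n₁ with n₁ on the incident side (an optical glass) and n₂ on the transmitted side (a transparent slab).
n₁ = n₂ / tan θ_B = 1.715 / tan 51.46° = 1.366.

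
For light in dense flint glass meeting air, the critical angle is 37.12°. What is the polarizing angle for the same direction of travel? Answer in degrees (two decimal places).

θ_B ≈ 31.11°

n₂/n₁ = sin θ_c = sin 37.12° = 0.6035.
tan θ_B equals the same ratio, so θ_B = arctan(0.6035) = 31.11°.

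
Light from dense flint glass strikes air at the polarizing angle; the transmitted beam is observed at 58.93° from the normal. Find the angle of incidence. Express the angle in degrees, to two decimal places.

θ_B ≈ 31.07°

Since the reflected and refracted rays are at right angles at the polarizing angle, θ_B + θ_t = 90°.
θ_B = 90° − 58.93° = 31.07°.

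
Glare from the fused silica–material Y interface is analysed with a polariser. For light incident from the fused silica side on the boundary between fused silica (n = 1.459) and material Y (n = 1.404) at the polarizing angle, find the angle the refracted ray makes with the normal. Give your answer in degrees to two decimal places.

First find Brewster's angle: tan θ_B = 1.404/1.459 = 0.9623, giving θ_B = 43.90°.
The refracted ray is perpendicular to the reflected ray, so θ_t = 90° − θ_B = 46.10°.

θ_t ≈ 46.10°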